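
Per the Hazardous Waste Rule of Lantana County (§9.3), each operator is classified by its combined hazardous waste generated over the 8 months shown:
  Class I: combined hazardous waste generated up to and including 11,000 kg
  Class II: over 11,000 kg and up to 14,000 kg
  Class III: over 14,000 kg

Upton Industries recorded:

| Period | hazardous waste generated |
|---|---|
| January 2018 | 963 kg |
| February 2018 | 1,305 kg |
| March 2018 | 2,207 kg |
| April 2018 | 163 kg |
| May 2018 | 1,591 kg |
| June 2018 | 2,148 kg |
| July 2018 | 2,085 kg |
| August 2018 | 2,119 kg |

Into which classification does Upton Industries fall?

Combined hazardous waste generated: 963 kg + 1,305 kg + 2,207 kg + 163 kg + 1,591 kg + 2,148 kg + 2,085 kg + 2,119 kg = 12,581 kg.
11,000 kg < 12,581 kg ≤ 14,000 kg, so Class II applies.

Class II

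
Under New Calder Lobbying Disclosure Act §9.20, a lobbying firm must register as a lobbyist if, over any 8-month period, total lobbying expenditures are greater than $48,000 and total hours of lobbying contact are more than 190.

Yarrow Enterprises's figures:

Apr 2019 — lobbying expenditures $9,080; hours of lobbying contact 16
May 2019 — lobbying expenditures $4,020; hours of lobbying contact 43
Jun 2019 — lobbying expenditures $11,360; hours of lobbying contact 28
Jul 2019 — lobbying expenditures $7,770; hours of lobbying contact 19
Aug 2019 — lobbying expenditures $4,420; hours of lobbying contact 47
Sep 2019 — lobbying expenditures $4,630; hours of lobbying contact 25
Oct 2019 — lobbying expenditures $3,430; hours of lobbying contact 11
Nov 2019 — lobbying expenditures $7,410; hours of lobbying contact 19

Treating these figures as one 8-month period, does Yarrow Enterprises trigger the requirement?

Yes

Total lobbying expenditures: $9,080 + $4,020 + $11,360 + $7,770 + $4,420 + $4,630 + $3,430 + $7,410 = $52,120 (> $48,000).
Total hours of lobbying contact: 16 + 43 + 28 + 19 + 47 + 25 + 11 + 19 = 208 (> 190).
The test is 'and': both thresholds are exceeded.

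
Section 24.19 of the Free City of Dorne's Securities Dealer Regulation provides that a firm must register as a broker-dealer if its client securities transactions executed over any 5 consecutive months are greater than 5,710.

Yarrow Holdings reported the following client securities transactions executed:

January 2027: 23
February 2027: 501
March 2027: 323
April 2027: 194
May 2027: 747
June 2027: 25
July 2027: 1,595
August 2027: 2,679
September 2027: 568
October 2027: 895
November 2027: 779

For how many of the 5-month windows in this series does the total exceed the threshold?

January 2027–May 2027: 23 + 501 + 323 + 194 + 747 = 1,788 (under)
February 2027–June 2027: 501 + 323 + 194 + 747 + 25 = 1,790 (under)
March 2027–July 2027: 323 + 194 + 747 + 25 + 1,595 = 2,884 (under)
April 2027–August 2027: 194 + 747 + 25 + 1,595 + 2,679 = 5,240 (under)
May 2027–September 2027: 747 + 25 + 1,595 + 2,679 + 568 = 5,614 (under)
June 2027–October 2027: 25 + 1,595 + 2,679 + 568 + 895 = 5,762 (over)
July 2027–November 2027: 1,595 + 2,679 + 568 + 895 + 779 = 6,516 (over)
2 windows exceed the threshold.

2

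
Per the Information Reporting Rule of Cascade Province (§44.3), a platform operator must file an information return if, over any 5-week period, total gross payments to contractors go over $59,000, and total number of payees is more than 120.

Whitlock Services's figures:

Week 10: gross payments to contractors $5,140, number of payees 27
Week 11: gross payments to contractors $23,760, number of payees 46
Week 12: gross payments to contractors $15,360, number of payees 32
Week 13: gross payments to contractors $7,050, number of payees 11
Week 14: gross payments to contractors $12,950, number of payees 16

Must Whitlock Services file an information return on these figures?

Yes

Total gross payments to contractors: $5,140 + $23,760 + $15,360 + $7,050 + $12,950 = $64,260 (> $59,000).
Total number of payees: 27 + 46 + 32 + 11 + 16 = 132 (> 120).
The test is 'and': both thresholds are exceeded.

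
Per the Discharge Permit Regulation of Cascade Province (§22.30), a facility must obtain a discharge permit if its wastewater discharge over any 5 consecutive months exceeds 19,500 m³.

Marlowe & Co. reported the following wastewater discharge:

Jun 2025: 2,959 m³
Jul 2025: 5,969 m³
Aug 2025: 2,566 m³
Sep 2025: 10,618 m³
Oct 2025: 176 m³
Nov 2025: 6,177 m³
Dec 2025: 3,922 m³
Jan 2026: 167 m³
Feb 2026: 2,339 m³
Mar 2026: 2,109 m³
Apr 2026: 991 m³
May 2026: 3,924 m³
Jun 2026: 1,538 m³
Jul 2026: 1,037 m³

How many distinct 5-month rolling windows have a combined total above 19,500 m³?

4

Jun 2025–Oct 2025: 2,959 m³ + 5,969 m³ + 2,566 m³ + 10,618 m³ + 176 m³ = 22,288 m³ (over)
Jul 2025–Nov 2025: 5,969 m³ + 2,566 m³ + 10,618 m³ + 176 m³ + 6,177 m³ = 25,506 m³ (over)
Aug 2025–Dec 2025: 2,566 m³ + 10,618 m³ + 176 m³ + 6,177 m³ + 3,922 m³ = 23,459 m³ (over)
Sep 2025–Jan 2026: 10,618 m³ + 176 m³ + 6,177 m³ + 3,922 m³ + 167 m³ = 21,060 m³ (over)
Oct 2025–Feb 2026: 176 m³ + 6,177 m³ + 3,922 m³ + 167 m³ + 2,339 m³ = 12,781 m³ (under)
Nov 2025–Mar 2026: 6,177 m³ + 3,922 m³ + 167 m³ + 2,339 m³ + 2,109 m³ = 14,714 m³ (under)
Dec 2025–Apr 2026: 3,922 m³ + 167 m³ + 2,339 m³ + 2,109 m³ + 991 m³ = 9,528 m³ (under)
Jan 2026–May 2026: 167 m³ + 2,339 m³ + 2,109 m³ + 991 m³ + 3,924 m³ = 9,530 m³ (under)
Feb 2026–Jun 2026: 2,339 m³ + 2,109 m³ + 991 m³ + 3,924 m³ + 1,538 m³ = 10,901 m³ (under)
Mar 2026–Jul 2026: 2,109 m³ + 991 m³ + 3,924 m³ + 1,538 m³ + 1,037 m³ = 9,599 m³ (under)
4 windows exceed the threshold.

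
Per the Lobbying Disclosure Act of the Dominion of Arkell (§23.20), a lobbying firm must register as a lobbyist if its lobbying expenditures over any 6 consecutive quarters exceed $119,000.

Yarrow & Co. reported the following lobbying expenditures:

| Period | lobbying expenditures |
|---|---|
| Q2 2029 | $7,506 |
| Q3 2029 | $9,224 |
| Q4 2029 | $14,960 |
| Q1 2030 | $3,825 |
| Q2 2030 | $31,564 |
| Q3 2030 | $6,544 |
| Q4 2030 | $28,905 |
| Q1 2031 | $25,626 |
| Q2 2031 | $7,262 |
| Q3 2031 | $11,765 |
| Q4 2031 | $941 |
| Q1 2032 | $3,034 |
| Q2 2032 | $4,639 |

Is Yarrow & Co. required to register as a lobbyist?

No

Q2 2029–Q3 2030: $7,506 + $9,224 + $14,960 + $3,825 + $31,564 + $6,544 = $73,623 (under)
Q3 2029–Q4 2030: $9,224 + $14,960 + $3,825 + $31,564 + $6,544 + $28,905 = $95,022 (under)
Q4 2029–Q1 2031: $14,960 + $3,825 + $31,564 + $6,544 + $28,905 + $25,626 = $111,424 (under)
Q1 2030–Q2 2031: $3,825 + $31,564 + $6,544 + $28,905 + $25,626 + $7,262 = $103,726 (under)
Q2 2030–Q3 2031: $31,564 + $6,544 + $28,905 + $25,626 + $7,262 + $11,765 = $111,666 (under)
Q3 2030–Q4 2031: $6,544 + $28,905 + $25,626 + $7,262 + $11,765 + $941 = $81,043 (under)
Q4 2030–Q1 2032: $28,905 + $25,626 + $7,262 + $11,765 + $941 + $3,034 = $77,533 (under)
Q1 2031–Q2 2032: $25,626 + $7,262 + $11,765 + $941 + $3,034 + $4,639 = $53,267 (under)
No window exceeds $119,000.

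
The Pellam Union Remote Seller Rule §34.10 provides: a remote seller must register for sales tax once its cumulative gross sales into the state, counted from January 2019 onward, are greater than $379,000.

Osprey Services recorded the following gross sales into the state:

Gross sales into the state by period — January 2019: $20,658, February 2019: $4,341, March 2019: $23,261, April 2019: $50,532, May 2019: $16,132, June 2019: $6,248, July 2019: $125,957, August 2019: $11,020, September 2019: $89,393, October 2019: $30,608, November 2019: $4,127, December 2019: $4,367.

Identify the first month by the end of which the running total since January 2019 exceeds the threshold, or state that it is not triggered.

Through January 2019: $20,658
Through February 2019: $24,999
Through March 2019: $48,260
Through April 2019: $98,792
Through May 2019: $114,924
Through June 2019: $121,172
Through July 2019: $247,129
Through August 2019: $258,149
Through September 2019: $347,542
Through October 2019: $378,150
Through November 2019: $382,277 ← exceeds threshold

November 2019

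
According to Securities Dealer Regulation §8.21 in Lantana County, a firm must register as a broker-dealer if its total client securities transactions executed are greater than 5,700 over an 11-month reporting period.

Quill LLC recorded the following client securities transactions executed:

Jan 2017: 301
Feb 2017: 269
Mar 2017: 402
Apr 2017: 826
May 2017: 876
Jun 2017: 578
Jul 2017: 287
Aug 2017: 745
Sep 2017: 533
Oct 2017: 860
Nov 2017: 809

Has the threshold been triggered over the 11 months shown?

Yes

Total client securities transactions executed: 301 + 269 + 402 + 826 + 876 + 578 + 287 + 745 + 533 + 860 + 809 = 6,486.
6,486 > 5,700, so the threshold is exceeded.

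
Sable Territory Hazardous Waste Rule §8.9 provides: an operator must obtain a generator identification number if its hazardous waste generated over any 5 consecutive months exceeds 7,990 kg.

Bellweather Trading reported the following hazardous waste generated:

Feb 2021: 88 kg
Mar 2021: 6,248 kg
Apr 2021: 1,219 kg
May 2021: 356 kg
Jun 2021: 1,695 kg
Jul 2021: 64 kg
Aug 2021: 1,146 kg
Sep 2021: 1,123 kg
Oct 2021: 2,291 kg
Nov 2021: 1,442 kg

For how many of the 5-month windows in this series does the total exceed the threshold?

Feb 2021–Jun 2021: 88 kg + 6,248 kg + 1,219 kg + 356 kg + 1,695 kg = 9,606 kg (over)
Mar 2021–Jul 2021: 6,248 kg + 1,219 kg + 356 kg + 1,695 kg + 64 kg = 9,582 kg (over)
Apr 2021–Aug 2021: 1,219 kg + 356 kg + 1,695 kg + 64 kg + 1,146 kg = 4,480 kg (under)
May 2021–Sep 2021: 356 kg + 1,695 kg + 64 kg + 1,146 kg + 1,123 kg = 4,384 kg (under)
Jun 2021–Oct 2021: 1,695 kg + 64 kg + 1,146 kg + 1,123 kg + 2,291 kg = 6,319 kg (under)
Jul 2021–Nov 2021: 64 kg + 1,146 kg + 1,123 kg + 2,291 kg + 1,442 kg = 6,066 kg (under)
2 windows exceed the threshold.

2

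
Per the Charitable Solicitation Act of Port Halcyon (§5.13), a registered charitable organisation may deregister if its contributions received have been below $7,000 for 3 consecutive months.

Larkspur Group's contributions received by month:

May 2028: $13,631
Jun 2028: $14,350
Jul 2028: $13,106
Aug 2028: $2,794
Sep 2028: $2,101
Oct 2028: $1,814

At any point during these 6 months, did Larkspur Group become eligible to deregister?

Months below $7,000: Aug 2028, Sep 2028, Oct 2028.
Longest run of consecutive months below the threshold: 3.
3 ≥ 3, so Larkspur Group became eligible.

Yes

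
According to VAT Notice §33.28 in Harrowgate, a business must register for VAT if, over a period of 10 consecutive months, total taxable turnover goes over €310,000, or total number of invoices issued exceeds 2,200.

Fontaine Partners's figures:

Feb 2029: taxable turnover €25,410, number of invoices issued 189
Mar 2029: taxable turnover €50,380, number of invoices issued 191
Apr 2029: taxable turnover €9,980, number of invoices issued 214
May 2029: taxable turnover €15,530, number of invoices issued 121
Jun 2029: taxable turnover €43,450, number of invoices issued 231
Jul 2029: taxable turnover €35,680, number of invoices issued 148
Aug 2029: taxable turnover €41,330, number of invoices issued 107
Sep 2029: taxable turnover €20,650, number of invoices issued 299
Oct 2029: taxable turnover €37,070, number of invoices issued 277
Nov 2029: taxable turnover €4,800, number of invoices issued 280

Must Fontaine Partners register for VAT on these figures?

No

Total taxable turnover: €25,410 + €50,380 + €9,980 + €15,530 + €43,450 + €35,680 + €41,330 + €20,650 + €37,070 + €4,800 = €284,280 (≤ €310,000).
Total number of invoices issued: 189 + 191 + 214 + 121 + 231 + 148 + 107 + 299 + 277 + 280 = 2,057 (≤ 2,200).
The test is 'or': neither threshold is exceeded.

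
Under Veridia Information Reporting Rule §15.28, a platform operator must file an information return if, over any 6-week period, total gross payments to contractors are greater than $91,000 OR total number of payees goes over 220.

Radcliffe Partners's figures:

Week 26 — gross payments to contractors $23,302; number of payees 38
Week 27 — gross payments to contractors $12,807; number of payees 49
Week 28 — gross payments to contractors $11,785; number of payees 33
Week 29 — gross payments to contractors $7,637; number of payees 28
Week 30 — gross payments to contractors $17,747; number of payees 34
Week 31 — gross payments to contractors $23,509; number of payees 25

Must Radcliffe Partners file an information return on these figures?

Total gross payments to contractors: $23,302 + $12,807 + $11,785 + $7,637 + $17,747 + $23,509 = $96,787 (> $91,000).
Total number of payees: 38 + 49 + 33 + 28 + 34 + 25 = 207 (≤ 220).
The test is 'or': at least one threshold is exceeded.

Yes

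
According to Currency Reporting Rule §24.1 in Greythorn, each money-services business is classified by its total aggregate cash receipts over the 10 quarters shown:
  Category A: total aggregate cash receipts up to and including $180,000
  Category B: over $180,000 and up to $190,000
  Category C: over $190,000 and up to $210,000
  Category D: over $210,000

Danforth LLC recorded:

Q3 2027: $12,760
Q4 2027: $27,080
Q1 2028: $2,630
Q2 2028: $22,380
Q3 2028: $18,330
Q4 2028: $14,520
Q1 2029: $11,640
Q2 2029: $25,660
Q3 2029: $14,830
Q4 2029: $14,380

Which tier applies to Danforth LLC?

Category A

Total aggregate cash receipts: $12,760 + $27,080 + $2,630 + $22,380 + $18,330 + $14,520 + $11,640 + $25,660 + $14,830 + $14,380 = $164,210.
$164,210 ≤ $180,000, so Category A applies.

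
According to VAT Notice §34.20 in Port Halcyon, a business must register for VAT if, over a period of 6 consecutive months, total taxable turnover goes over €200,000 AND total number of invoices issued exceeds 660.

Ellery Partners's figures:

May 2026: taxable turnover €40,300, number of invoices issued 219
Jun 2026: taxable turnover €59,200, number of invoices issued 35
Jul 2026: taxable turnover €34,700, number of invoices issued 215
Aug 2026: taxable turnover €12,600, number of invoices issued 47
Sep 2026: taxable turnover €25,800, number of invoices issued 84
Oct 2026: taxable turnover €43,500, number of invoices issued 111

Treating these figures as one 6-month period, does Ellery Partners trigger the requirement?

Total taxable turnover: €40,300 + €59,200 + €34,700 + €12,600 + €25,800 + €43,500 = €216,100 (> €200,000).
Total number of invoices issued: 219 + 35 + 215 + 47 + 84 + 111 = 711 (> 660).
The test is 'and': both thresholds are exceeded.

Yes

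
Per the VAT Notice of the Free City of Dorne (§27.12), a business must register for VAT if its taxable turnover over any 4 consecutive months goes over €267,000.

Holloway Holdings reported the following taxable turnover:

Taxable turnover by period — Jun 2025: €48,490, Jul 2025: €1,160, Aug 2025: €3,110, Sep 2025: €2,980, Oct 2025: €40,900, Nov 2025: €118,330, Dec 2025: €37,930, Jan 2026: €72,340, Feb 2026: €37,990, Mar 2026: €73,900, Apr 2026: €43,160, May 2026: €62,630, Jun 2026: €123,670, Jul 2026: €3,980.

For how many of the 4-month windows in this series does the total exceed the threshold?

Jun 2025–Sep 2025: €48,490 + €1,160 + €3,110 + €2,980 = €55,740 (under)
Jul 2025–Oct 2025: €1,160 + €3,110 + €2,980 + €40,900 = €48,150 (under)
Aug 2025–Nov 2025: €3,110 + €2,980 + €40,900 + €118,330 = €165,320 (under)
Sep 2025–Dec 2025: €2,980 + €40,900 + €118,330 + €37,930 = €200,140 (under)
Oct 2025–Jan 2026: €40,900 + €118,330 + €37,930 + €72,340 = €269,500 (over)
Nov 2025–Feb 2026: €118,330 + €37,930 + €72,340 + €37,990 = €266,590 (under)
Dec 2025–Mar 2026: €37,930 + €72,340 + €37,990 + €73,900 = €222,160 (under)
Jan 2026–Apr 2026: €72,340 + €37,990 + €73,900 + €43,160 = €227,390 (under)
Feb 2026–May 2026: €37,990 + €73,900 + €43,160 + €62,630 = €217,680 (under)
Mar 2026–Jun 2026: €73,900 + €43,160 + €62,630 + €123,670 = €303,360 (over)
Apr 2026–Jul 2026: €43,160 + €62,630 + €123,670 + €3,980 = €233,440 (under)
2 windows exceed the threshold.

2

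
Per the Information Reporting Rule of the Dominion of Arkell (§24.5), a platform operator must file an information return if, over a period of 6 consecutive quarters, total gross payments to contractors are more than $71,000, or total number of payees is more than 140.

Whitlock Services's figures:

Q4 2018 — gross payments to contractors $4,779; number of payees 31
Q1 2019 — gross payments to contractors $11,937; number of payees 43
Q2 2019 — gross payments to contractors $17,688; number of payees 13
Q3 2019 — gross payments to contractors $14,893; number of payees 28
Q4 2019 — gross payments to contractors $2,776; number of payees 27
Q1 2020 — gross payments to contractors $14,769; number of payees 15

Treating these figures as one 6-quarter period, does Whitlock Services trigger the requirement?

Total gross payments to contractors: $4,779 + $11,937 + $17,688 + $14,893 + $2,776 + $14,769 = $66,842 (≤ $71,000).
Total number of payees: 31 + 43 + 13 + 28 + 27 + 15 = 157 (> 140).
The test is 'or': at least one threshold is exceeded.

Yes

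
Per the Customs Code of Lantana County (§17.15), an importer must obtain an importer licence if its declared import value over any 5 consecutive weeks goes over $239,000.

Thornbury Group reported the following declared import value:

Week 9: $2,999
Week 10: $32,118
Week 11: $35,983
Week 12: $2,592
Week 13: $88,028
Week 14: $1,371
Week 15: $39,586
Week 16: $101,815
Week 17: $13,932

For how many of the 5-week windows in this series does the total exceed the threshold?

1

Week 9–Week 13: $2,999 + $32,118 + $35,983 + $2,592 + $88,028 = $161,720 (under)
Week 10–Week 14: $32,118 + $35,983 + $2,592 + $88,028 + $1,371 = $160,092 (under)
Week 11–Week 15: $35,983 + $2,592 + $88,028 + $1,371 + $39,586 = $167,560 (under)
Week 12–Week 16: $2,592 + $88,028 + $1,371 + $39,586 + $101,815 = $233,392 (under)
Week 13–Week 17: $88,028 + $1,371 + $39,586 + $101,815 + $13,932 = $244,732 (over)
1 window exceeds the threshold.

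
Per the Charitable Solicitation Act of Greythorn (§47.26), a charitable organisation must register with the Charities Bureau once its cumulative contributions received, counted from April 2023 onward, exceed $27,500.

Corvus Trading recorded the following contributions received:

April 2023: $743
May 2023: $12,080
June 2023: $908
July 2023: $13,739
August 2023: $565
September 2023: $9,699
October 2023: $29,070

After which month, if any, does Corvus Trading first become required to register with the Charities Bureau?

August 2023

Through April 2023: $743
Through May 2023: $12,823
Through June 2023: $13,731
Through July 2023: $27,470
Through August 2023: $28,035 ← exceeds threshold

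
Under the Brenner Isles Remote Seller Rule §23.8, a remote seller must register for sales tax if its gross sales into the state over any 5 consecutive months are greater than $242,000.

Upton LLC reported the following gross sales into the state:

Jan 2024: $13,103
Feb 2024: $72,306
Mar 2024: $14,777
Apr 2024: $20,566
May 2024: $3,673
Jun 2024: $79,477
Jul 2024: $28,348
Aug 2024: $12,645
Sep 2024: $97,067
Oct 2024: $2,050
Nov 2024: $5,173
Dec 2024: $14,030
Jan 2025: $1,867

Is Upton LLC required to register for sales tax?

No

Jan 2024–May 2024: $13,103 + $72,306 + $14,777 + $20,566 + $3,673 = $124,425 (under)
Feb 2024–Jun 2024: $72,306 + $14,777 + $20,566 + $3,673 + $79,477 = $190,799 (under)
Mar 2024–Jul 2024: $14,777 + $20,566 + $3,673 + $79,477 + $28,348 = $146,841 (under)
Apr 2024–Aug 2024: $20,566 + $3,673 + $79,477 + $28,348 + $12,645 = $144,709 (under)
May 2024–Sep 2024: $3,673 + $79,477 + $28,348 + $12,645 + $97,067 = $221,210 (under)
Jun 2024–Oct 2024: $79,477 + $28,348 + $12,645 + $97,067 + $2,050 = $219,587 (under)
Jul 2024–Nov 2024: $28,348 + $12,645 + $97,067 + $2,050 + $5,173 = $145,283 (under)
Aug 2024–Dec 2024: $12,645 + $97,067 + $2,050 + $5,173 + $14,030 = $130,965 (under)
Sep 2024–Jan 2025: $97,067 + $2,050 + $5,173 + $14,030 + $1,867 = $120,187 (under)
No window exceeds $242,000.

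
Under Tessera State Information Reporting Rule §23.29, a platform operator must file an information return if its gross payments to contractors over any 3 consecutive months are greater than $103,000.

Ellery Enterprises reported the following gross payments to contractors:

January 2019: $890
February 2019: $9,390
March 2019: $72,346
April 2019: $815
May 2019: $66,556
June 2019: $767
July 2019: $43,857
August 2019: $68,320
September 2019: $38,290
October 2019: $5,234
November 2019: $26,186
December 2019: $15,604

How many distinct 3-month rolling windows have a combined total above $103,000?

5

January 2019–March 2019: $890 + $9,390 + $72,346 = $82,626 (under)
February 2019–April 2019: $9,390 + $72,346 + $815 = $82,551 (under)
March 2019–May 2019: $72,346 + $815 + $66,556 = $139,717 (over)
April 2019–June 2019: $815 + $66,556 + $767 = $68,138 (under)
May 2019–July 2019: $66,556 + $767 + $43,857 = $111,180 (over)
June 2019–August 2019: $767 + $43,857 + $68,320 = $112,944 (over)
July 2019–September 2019: $43,857 + $68,320 + $38,290 = $150,467 (over)
August 2019–October 2019: $68,320 + $38,290 + $5,234 = $111,844 (over)
September 2019–November 2019: $38,290 + $5,234 + $26,186 = $69,710 (under)
October 2019–December 2019: $5,234 + $26,186 + $15,604 = $47,024 (under)
5 windows exceed the threshold.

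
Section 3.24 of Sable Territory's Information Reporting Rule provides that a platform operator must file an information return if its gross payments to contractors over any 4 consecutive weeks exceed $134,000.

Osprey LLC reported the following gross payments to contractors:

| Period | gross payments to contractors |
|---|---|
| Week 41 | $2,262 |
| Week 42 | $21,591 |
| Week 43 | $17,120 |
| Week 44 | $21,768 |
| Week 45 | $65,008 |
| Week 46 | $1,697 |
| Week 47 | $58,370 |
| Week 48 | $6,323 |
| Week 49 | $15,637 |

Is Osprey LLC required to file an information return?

Yes

Week 41–Week 44: $2,262 + $21,591 + $17,120 + $21,768 = $62,741 (under)
Week 42–Week 45: $21,591 + $17,120 + $21,768 + $65,008 = $125,487 (under)
Week 43–Week 46: $17,120 + $21,768 + $65,008 + $1,697 = $105,593 (under)
Week 44–Week 47: $21,768 + $65,008 + $1,697 + $58,370 = $146,843 (over)
Week 45–Week 48: $65,008 + $1,697 + $58,370 + $6,323 = $131,398 (under)
Week 46–Week 49: $1,697 + $58,370 + $6,323 + $15,637 = $82,027 (under)
At least one window exceeds $134,000.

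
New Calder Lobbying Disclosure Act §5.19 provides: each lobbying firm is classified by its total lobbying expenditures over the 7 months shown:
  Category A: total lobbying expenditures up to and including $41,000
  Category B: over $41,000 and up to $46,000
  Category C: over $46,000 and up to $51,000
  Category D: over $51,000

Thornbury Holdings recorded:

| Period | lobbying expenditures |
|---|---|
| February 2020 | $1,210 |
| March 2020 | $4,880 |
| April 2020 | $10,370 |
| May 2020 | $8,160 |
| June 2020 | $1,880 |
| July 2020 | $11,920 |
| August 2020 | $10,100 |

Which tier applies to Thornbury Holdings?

Category C

Total lobbying expenditures: $1,210 + $4,880 + $10,370 + $8,160 + $1,880 + $11,920 + $10,100 = $48,520.
$46,000 < $48,520 ≤ $51,000, so Category C applies.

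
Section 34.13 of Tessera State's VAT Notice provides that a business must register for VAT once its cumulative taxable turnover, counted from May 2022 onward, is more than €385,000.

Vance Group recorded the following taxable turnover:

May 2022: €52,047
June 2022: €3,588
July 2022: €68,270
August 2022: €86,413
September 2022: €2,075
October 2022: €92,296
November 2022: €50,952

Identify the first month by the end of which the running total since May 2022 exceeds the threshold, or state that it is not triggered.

Through May 2022: €52,047
Through June 2022: €55,635
Through July 2022: €123,905
Through August 2022: €210,318
Through September 2022: €212,393
Through October 2022: €304,689
Through November 2022: €355,641
Final cumulative total €355,641 ≤ €385,000; the threshold is never exceeded.

Not triggered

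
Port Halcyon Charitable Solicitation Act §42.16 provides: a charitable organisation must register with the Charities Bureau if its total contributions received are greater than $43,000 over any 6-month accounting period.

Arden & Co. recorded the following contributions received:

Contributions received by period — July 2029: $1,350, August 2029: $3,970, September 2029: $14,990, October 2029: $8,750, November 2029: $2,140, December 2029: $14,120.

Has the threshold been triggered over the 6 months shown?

Total contributions received: $1,350 + $3,970 + $14,990 + $8,750 + $2,140 + $14,120 = $45,320.
$45,320 > $43,000, so the threshold is exceeded.

Yes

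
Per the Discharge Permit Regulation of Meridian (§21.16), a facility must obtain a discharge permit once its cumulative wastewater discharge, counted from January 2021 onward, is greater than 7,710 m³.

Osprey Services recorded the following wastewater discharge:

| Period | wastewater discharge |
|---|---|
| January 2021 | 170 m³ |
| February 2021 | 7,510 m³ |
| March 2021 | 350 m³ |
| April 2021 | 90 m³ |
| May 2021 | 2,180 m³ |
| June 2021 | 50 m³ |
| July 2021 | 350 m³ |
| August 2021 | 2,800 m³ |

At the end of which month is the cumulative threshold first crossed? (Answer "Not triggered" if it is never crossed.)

Through January 2021: 170 m³
Through February 2021: 7,680 m³
Through March 2021: 8,030 m³ ← exceeds threshold

March 2021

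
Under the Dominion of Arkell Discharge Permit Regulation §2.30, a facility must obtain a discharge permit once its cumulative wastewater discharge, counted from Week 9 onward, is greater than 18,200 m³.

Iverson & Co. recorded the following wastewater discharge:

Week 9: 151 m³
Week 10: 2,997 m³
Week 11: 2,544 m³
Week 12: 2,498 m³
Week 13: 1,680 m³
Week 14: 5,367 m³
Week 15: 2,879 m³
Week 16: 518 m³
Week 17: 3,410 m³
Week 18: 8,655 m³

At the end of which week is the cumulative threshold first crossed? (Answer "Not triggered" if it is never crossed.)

Through Week 9: 151 m³
Through Week 10: 3,148 m³
Through Week 11: 5,692 m³
Through Week 12: 8,190 m³
Through Week 13: 9,870 m³
Through Week 14: 15,237 m³
Through Week 15: 18,116 m³
Through Week 16: 18,634 m³ ← exceeds threshold

Week 16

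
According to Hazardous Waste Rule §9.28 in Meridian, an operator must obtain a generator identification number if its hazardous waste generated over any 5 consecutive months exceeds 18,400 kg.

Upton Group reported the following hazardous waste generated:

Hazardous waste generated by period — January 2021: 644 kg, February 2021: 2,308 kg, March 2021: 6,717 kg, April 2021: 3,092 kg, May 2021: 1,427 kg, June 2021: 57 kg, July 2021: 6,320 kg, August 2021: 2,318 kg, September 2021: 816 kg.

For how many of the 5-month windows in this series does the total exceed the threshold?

January 2021–May 2021: 644 kg + 2,308 kg + 6,717 kg + 3,092 kg + 1,427 kg = 14,188 kg (under)
February 2021–June 2021: 2,308 kg + 6,717 kg + 3,092 kg + 1,427 kg + 57 kg = 13,601 kg (under)
March 2021–July 2021: 6,717 kg + 3,092 kg + 1,427 kg + 57 kg + 6,320 kg = 17,613 kg (under)
April 2021–August 2021: 3,092 kg + 1,427 kg + 57 kg + 6,320 kg + 2,318 kg = 13,214 kg (under)
May 2021–September 2021: 1,427 kg + 57 kg + 6,320 kg + 2,318 kg + 816 kg = 10,938 kg (under)
0 windows exceed the threshold.

0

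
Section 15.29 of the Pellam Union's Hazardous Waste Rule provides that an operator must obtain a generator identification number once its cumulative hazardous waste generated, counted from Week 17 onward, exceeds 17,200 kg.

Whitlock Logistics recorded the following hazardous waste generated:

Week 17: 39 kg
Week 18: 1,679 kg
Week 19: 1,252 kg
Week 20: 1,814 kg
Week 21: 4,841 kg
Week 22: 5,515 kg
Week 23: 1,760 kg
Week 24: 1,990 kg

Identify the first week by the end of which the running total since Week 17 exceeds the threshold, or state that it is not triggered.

Through Week 17: 39 kg
Through Week 18: 1,718 kg
Through Week 19: 2,970 kg
Through Week 20: 4,784 kg
Through Week 21: 9,625 kg
Through Week 22: 15,140 kg
Through Week 23: 16,900 kg
Through Week 24: 18,890 kg ← exceeds threshold

Week 24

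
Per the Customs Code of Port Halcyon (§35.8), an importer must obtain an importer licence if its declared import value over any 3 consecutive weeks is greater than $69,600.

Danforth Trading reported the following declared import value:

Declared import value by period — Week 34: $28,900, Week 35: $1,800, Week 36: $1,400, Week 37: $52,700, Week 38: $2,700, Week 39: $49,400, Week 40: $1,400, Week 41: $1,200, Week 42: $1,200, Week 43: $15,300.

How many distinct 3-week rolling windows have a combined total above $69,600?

Week 34–Week 36: $28,900 + $1,800 + $1,400 = $32,100 (under)
Week 35–Week 37: $1,800 + $1,400 + $52,700 = $55,900 (under)
Week 36–Week 38: $1,400 + $52,700 + $2,700 = $56,800 (under)
Week 37–Week 39: $52,700 + $2,700 + $49,400 = $104,800 (over)
Week 38–Week 40: $2,700 + $49,400 + $1,400 = $53,500 (under)
Week 39–Week 41: $49,400 + $1,400 + $1,200 = $52,000 (under)
Week 40–Week 42: $1,400 + $1,200 + $1,200 = $3,800 (under)
Week 41–Week 43: $1,200 + $1,200 + $15,300 = $17,700 (under)
1 window exceeds the threshold.

1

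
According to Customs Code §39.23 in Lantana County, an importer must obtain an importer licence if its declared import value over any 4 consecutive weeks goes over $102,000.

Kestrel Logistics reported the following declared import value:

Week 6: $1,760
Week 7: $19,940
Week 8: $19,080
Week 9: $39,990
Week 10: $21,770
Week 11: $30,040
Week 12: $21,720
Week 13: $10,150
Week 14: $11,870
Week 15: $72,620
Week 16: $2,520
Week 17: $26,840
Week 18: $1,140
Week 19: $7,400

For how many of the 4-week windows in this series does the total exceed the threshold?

5

Week 6–Week 9: $1,760 + $19,940 + $19,080 + $39,990 = $80,770 (under)
Week 7–Week 10: $19,940 + $19,080 + $39,990 + $21,770 = $100,780 (under)
Week 8–Week 11: $19,080 + $39,990 + $21,770 + $30,040 = $110,880 (over)
Week 9–Week 12: $39,990 + $21,770 + $30,040 + $21,720 = $113,520 (over)
Week 10–Week 13: $21,770 + $30,040 + $21,720 + $10,150 = $83,680 (under)
Week 11–Week 14: $30,040 + $21,720 + $10,150 + $11,870 = $73,780 (under)
Week 12–Week 15: $21,720 + $10,150 + $11,870 + $72,620 = $116,360 (over)
Week 13–Week 16: $10,150 + $11,870 + $72,620 + $2,520 = $97,160 (under)
Week 14–Week 17: $11,870 + $72,620 + $2,520 + $26,840 = $113,850 (over)
Week 15–Week 18: $72,620 + $2,520 + $26,840 + $1,140 = $103,120 (over)
Week 16–Week 19: $2,520 + $26,840 + $1,140 + $7,400 = $37,900 (under)
5 windows exceed the threshold.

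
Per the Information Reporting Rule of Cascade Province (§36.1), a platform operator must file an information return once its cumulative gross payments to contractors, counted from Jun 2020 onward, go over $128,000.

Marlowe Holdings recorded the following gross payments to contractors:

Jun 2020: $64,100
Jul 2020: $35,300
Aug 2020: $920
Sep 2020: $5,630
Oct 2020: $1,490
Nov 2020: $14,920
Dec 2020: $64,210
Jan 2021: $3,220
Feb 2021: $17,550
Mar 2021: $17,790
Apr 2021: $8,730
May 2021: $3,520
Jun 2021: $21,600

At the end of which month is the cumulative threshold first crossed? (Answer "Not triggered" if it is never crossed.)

Dec 2020

Through Jun 2020: $64,100
Through Jul 2020: $99,400
Through Aug 2020: $100,320
Through Sep 2020: $105,950
Through Oct 2020: $107,440
Through Nov 2020: $122,360
Through Dec 2020: $186,570 ← exceeds threshold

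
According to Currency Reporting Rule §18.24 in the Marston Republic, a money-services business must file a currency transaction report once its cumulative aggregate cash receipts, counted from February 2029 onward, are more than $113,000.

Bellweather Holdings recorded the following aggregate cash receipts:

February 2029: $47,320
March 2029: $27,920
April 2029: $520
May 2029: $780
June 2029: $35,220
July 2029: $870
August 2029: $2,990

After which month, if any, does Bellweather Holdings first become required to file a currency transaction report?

August 2029

Through February 2029: $47,320
Through March 2029: $75,240
Through April 2029: $75,760
Through May 2029: $76,540
Through June 2029: $111,760
Through July 2029: $112,630
Through August 2029: $115,620 ← exceeds threshold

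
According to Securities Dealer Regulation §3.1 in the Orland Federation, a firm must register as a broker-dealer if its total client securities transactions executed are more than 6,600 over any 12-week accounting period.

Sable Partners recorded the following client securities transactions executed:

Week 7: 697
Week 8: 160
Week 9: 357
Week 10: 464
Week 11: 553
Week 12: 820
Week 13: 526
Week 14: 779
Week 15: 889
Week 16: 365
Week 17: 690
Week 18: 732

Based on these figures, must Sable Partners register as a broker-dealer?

Yes

Total client securities transactions executed: 697 + 160 + 357 + 464 + 553 + 820 + 526 + 779 + 889 + 365 + 690 + 732 = 7,032.
7,032 > 6,600, so the threshold is exceeded.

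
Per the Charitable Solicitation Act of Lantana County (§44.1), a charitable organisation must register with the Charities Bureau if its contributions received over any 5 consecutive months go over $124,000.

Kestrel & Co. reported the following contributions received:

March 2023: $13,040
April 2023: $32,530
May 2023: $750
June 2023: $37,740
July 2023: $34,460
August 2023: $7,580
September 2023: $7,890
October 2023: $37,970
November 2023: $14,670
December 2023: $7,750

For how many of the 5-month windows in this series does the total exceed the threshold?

March 2023–July 2023: $13,040 + $32,530 + $750 + $37,740 + $34,460 = $118,520 (under)
April 2023–August 2023: $32,530 + $750 + $37,740 + $34,460 + $7,580 = $113,060 (under)
May 2023–September 2023: $750 + $37,740 + $34,460 + $7,580 + $7,890 = $88,420 (under)
June 2023–October 2023: $37,740 + $34,460 + $7,580 + $7,890 + $37,970 = $125,640 (over)
July 2023–November 2023: $34,460 + $7,580 + $7,890 + $37,970 + $14,670 = $102,570 (under)
August 2023–December 2023: $7,580 + $7,890 + $37,970 + $14,670 + $7,750 = $75,860 (under)
1 window exceeds the threshold.

1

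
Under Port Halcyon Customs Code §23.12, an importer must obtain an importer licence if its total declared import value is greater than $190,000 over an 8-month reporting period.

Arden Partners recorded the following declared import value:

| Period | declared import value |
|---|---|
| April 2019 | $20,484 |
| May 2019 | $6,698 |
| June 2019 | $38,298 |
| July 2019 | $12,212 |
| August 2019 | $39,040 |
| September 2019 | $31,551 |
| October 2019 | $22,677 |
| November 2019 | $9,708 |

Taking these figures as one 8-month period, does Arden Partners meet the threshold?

Total declared import value: $20,484 + $6,698 + $38,298 + $12,212 + $39,040 + $31,551 + $22,677 + $9,708 = $180,668.
$180,668 ≤ $190,000, so the threshold is not exceeded.

No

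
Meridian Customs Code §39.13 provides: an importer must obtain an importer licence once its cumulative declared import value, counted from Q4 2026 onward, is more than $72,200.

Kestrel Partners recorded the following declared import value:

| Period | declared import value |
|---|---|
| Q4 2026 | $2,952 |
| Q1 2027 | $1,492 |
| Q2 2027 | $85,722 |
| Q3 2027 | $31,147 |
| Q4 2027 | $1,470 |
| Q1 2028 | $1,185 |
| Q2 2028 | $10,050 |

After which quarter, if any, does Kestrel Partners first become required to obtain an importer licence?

Q2 2027

Through Q4 2026: $2,952
Through Q1 2027: $4,444
Through Q2 2027: $90,166 ← exceeds threshold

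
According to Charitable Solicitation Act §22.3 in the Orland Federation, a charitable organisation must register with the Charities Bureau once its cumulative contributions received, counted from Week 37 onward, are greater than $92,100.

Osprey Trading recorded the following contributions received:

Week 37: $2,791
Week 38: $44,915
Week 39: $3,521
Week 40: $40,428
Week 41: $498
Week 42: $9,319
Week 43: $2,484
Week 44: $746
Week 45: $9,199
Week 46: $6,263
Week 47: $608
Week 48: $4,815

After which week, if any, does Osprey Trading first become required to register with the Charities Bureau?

Week 41

Through Week 37: $2,791
Through Week 38: $47,706
Through Week 39: $51,227
Through Week 40: $91,655
Through Week 41: $92,153 ← exceeds threshold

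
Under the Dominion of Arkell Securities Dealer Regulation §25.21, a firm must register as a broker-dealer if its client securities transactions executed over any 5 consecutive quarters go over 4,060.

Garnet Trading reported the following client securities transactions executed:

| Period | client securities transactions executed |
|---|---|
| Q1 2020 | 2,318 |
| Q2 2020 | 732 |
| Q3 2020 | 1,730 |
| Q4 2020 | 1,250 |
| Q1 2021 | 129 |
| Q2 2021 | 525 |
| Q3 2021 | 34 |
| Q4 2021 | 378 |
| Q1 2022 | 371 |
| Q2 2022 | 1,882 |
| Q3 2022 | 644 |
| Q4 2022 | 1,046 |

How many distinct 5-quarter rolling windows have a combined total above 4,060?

3

Q1 2020–Q1 2021: 2,318 + 732 + 1,730 + 1,250 + 129 = 6,159 (over)
Q2 2020–Q2 2021: 732 + 1,730 + 1,250 + 129 + 525 = 4,366 (over)
Q3 2020–Q3 2021: 1,730 + 1,250 + 129 + 525 + 34 = 3,668 (under)
Q4 2020–Q4 2021: 1,250 + 129 + 525 + 34 + 378 = 2,316 (under)
Q1 2021–Q1 2022: 129 + 525 + 34 + 378 + 371 = 1,437 (under)
Q2 2021–Q2 2022: 525 + 34 + 378 + 371 + 1,882 = 3,190 (under)
Q3 2021–Q3 2022: 34 + 378 + 371 + 1,882 + 644 = 3,309 (under)
Q4 2021–Q4 2022: 378 + 371 + 1,882 + 644 + 1,046 = 4,321 (over)
3 windows exceed the threshold.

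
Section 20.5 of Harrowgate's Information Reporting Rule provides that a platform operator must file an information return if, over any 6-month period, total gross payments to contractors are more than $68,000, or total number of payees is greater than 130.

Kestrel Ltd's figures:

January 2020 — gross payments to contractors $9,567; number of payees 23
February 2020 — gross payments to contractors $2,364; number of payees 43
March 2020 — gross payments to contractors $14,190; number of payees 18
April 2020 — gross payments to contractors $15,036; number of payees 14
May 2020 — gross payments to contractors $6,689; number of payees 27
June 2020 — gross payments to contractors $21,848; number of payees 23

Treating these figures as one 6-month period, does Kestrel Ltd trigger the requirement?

Yes

Total gross payments to contractors: $9,567 + $2,364 + $14,190 + $15,036 + $6,689 + $21,848 = $69,694 (> $68,000).
Total number of payees: 23 + 43 + 18 + 14 + 27 + 23 = 148 (> 130).
The test is 'or': at least one threshold is exceeded.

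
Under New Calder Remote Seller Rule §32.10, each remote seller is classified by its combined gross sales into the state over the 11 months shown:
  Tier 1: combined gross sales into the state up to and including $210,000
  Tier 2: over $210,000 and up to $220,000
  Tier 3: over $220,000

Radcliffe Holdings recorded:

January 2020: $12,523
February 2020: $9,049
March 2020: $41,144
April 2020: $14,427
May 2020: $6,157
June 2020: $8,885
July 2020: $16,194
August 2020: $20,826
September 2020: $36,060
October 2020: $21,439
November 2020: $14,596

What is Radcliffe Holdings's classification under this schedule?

Combined gross sales into the state: $12,523 + $9,049 + $41,144 + $14,427 + $6,157 + $8,885 + $16,194 + $20,826 + $36,060 + $21,439 + $14,596 = $201,300.
$201,300 ≤ $210,000, so Tier 1 applies.

Tier 1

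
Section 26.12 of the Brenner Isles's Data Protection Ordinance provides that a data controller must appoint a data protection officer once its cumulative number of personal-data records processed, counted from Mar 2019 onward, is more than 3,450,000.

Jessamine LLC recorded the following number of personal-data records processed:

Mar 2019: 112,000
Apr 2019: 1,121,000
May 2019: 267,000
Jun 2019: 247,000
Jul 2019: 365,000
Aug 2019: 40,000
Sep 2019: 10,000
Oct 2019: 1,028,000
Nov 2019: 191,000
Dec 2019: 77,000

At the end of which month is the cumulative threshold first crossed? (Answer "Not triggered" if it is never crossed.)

Through Mar 2019: 112,000
Through Apr 2019: 1,233,000
Through May 2019: 1,500,000
Through Jun 2019: 1,747,000
Through Jul 2019: 2,112,000
Through Aug 2019: 2,152,000
Through Sep 2019: 2,162,000
Through Oct 2019: 3,190,000
Through Nov 2019: 3,381,000
Through Dec 2019: 3,458,000 ← exceeds threshold

Dec 2019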